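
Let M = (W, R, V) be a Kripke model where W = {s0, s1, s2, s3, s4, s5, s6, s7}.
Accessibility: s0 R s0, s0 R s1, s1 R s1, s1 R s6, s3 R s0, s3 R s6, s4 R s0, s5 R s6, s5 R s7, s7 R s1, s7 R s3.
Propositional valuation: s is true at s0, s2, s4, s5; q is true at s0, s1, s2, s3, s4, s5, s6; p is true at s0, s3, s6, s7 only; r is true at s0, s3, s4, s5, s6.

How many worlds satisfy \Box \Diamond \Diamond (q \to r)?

Let φ = \Box \Diamond \Diamond (q \to r). Evaluate φ at each world:
  s0 (successors {s0, s1}): φ is true.
  s1 (successors {s1, s6}): φ is false.
  s2 (successors ∅): φ is true.
  s3 (successors {s0, s6}): φ is false.
  s4 (successors {s0}): φ is true.
  s5 (successors {s6, s7}): φ is false.
  s6 (successors ∅): φ is true.
  s7 (successors {s1, s3}): φ is true.
For instance, at s7:
  At s7: \Box \Diamond \Diamond (q \to r) requires \Diamond \Diamond (q \to r) at every successor {s1, s3}.
      At s1: \Diamond \Diamond (q \to r) requires \Diamond (q \to r) at some successor in {s1, s6}.
        \Diamond (q \to r) holds at s1, so \Diamond \Diamond (q \to r) is true at s1.
      At s3: \Diamond \Diamond (q \to r) requires \Diamond (q \to r) at some successor in {s0, s6}.
        \Diamond (q \to r) holds at s0, so \Diamond \Diamond (q \to r) is true at s3.
  So \Box \Diamond \Diamond (q \to r) is true at s7.
Satisfying worlds: {s0, s2, s4, s6, s7}

5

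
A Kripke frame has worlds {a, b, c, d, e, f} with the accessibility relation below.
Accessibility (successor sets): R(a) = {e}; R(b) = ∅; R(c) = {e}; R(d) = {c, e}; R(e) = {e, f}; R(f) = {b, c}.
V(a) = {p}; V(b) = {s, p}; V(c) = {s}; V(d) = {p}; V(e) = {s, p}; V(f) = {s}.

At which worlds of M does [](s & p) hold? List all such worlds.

a, b, c

Recall that []ψ holds at a world iff ψ holds at every accessible world, and <>ψ holds iff ψ holds at some accessible world.
Let φ = [](s & p). Evaluate φ at each world:
  a (successors {e}): φ is true.
  b (successors ∅): φ is true.
  c (successors {e}): φ is true.
  d (successors {c, e}): φ is false.
  e (successors {e, f}): φ is false.
  f (successors {b, c}): φ is false.
For instance, at e:
  At e: [](s & p) requires s & p at every successor {e, f}.
    s & p fails at f, so [](s & p) is false at e.
Satisfying worlds: {a, b, c}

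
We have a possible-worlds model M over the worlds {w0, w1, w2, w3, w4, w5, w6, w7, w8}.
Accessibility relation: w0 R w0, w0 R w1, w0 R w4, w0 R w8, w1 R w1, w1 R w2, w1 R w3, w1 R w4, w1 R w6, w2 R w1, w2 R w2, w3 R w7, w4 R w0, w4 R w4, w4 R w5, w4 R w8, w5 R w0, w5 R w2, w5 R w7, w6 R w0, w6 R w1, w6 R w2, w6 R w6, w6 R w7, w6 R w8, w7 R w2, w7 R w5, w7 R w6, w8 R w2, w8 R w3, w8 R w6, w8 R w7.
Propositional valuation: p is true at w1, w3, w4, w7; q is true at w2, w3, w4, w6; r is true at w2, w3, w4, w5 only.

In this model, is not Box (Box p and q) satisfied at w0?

At w0: Box (Box p and q) is false, so not Box (Box p and q) is true.
  At w0: Box (Box p and q) requires Box p and q at every successor {w0, w1, w4, w8}.
    Box p and q fails at w0, so Box (Box p and q) is false at w0.
      At w0: Box p is false, q is false, so Box p and q is false.

Yes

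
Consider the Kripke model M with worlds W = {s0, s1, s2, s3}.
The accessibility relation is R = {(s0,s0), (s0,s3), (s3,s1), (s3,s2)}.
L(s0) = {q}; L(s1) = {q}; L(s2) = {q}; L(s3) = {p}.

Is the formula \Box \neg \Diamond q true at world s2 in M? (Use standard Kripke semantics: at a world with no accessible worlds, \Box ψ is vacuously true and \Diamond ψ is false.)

Yes

At s2: no accessible worlds, so \Box \neg \Diamond q holds vacuously.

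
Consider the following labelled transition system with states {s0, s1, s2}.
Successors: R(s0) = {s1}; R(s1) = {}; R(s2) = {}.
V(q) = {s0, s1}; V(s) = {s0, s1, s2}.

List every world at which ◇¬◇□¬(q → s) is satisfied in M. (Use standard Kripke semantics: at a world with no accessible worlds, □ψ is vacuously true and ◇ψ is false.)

Recall that □ψ holds at a world iff ψ holds at every accessible world, and ◇ψ holds iff ψ holds at some accessible world.
Let φ = ◇¬◇□¬(q → s). Evaluate φ at each world:
  s0 (successors {s1}): φ is true.
  s1 (successors ∅): φ is false.
  s2 (successors ∅): φ is false.
For instance, at s0:
  At s0: ◇¬◇□¬(q → s) requires ¬◇□¬(q → s) at some successor in {s1}.
    ¬◇□¬(q → s) holds at s1, so ◇¬◇□¬(q → s) is true at s0.
      At s1: ◇□¬(q → s) is false, so ¬◇□¬(q → s) is true.
Satisfying worlds: {s0}

s0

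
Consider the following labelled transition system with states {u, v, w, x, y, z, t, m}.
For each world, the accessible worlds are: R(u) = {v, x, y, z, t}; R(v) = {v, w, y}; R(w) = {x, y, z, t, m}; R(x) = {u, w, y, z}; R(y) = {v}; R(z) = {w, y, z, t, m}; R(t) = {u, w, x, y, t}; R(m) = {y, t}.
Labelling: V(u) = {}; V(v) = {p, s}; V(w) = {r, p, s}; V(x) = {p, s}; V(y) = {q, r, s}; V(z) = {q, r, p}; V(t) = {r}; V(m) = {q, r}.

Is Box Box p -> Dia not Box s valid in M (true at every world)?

Yes

Recall that Box ψ holds at a world iff ψ holds at every accessible world, and Dia ψ holds iff ψ holds at some accessible world.
Let φ = Box Box p -> Dia not Box s. Evaluate φ at each world:
  u (successors {v, x, y, z, t}): φ is true.
  v (successors {v, w, y}): φ is true.
  w (successors {x, y, z, t, m}): φ is true.
  x (successors {u, w, y, z}): φ is true.
  y (successors {v}): φ is true.
  z (successors {w, y, z, t, m}): φ is true.
  t (successors {u, w, x, y, t}): φ is true.
  m (successors {y, t}): φ is true.
For instance, at t:
  At t: Box Box p is false, Dia not Box s is true, so Box Box p -> Dia not Box s is true.
    At t: Box Box p requires Box p at every successor {u, w, x, y, t}.
      Box p fails at u, so Box Box p is false at t.
    At t: Dia not Box s requires not Box s at some successor in {u, w, x, y, t}.
      not Box s holds at u, so Dia not Box s is true at t.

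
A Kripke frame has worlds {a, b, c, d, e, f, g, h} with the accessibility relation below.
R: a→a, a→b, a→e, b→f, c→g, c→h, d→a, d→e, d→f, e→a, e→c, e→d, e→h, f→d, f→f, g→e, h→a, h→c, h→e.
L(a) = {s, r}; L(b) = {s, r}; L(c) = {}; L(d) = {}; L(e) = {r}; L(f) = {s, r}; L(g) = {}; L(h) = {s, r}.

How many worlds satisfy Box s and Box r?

1

Recall that Box ψ holds at a world iff ψ holds at every accessible world, and Dia ψ holds iff ψ holds at some accessible world.
Let φ = Box s and Box r. Evaluate φ at each world:
  a (successors {a, b, e}): φ is false.
  b (successors {f}): φ is true.
  c (successors {g, h}): φ is false.
  d (successors {a, e, f}): φ is false.
  e (successors {a, c, d, h}): φ is false.
  f (successors {d, f}): φ is false.
  g (successors {e}): φ is false.
  h (successors {a, c, e}): φ is false.
For instance, at f:
  At f: Box s is false, Box r is false, so Box s and Box r is false.
    At f: Box s requires s at every successor {d, f}.
      s fails at d, so Box s is false at f.
    At f: Box r requires r at every successor {d, f}.
      r fails at d, so Box r is false at f.
Satisfying worlds: {b}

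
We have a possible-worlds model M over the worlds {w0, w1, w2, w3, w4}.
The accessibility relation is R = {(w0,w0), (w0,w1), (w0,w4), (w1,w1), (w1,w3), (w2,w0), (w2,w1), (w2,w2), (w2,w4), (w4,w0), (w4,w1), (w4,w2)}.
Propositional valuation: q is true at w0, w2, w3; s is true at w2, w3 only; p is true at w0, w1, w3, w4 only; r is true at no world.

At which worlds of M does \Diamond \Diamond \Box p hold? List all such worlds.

Let φ = \Diamond \Diamond \Box p. Evaluate φ at each world:
  w0 (successors {w0, w1, w4}): φ is true.
  w1 (successors {w1, w3}): φ is true.
  w2 (successors {w0, w1, w2, w4}): φ is true.
  w3 (successors ∅): φ is false.
  w4 (successors {w0, w1, w2}): φ is true.
For instance, at w1:
  At w1: \Diamond \Diamond \Box p requires \Diamond \Box p at some successor in {w1, w3}.
    \Diamond \Box p holds at w1, so \Diamond \Diamond \Box p is true at w1.
      At w1: \Diamond \Box p requires \Box p at some successor in {w1, w3}.
        \Box p holds at w1, so \Diamond \Box p is true at w1.
Satisfying worlds: {w0, w1, w2, w4}

w0, w1, w2, w4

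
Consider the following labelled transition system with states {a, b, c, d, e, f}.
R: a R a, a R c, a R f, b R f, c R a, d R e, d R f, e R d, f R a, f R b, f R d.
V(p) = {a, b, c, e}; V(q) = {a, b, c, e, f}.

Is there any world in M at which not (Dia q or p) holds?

No

Let φ = not (Dia q or p). Evaluate φ at each world:
  a (successors {a, c, f}): φ is false.
  b (successors {f}): φ is false.
  c (successors {a}): φ is false.
  d (successors {e, f}): φ is false.
  e (successors {d}): φ is false.
  f (successors {a, b, d}): φ is false.
For instance, at f:
  At f: Dia q or p is true, so not (Dia q or p) is false.
    At f: Dia q is true, p is false, so Dia q or p is true.
      At f: Dia q requires q at some successor in {a, b, d}.
        q holds at a, so Dia q is true at f.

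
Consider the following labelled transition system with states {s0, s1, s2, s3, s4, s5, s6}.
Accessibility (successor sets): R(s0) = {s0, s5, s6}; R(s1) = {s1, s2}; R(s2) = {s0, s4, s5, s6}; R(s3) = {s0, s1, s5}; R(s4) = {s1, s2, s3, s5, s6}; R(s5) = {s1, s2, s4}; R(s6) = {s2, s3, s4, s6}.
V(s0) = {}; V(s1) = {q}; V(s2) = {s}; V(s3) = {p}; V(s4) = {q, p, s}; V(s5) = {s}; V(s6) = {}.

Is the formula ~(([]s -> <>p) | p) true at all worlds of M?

Let φ = ~(([]s -> <>p) | p). Evaluate φ at each world:
  s0 (successors {s0, s5, s6}): φ is false.
  s1 (successors {s1, s2}): φ is false.
  s2 (successors {s0, s4, s5, s6}): φ is false.
  s3 (successors {s0, s1, s5}): φ is false.
  s4 (successors {s1, s2, s3, s5, s6}): φ is false.
  s5 (successors {s1, s2, s4}): φ is false.
  s6 (successors {s2, s3, s4, s6}): φ is false.
Detail at s0 (counterexample):
  At s0: ([]s -> <>p) | p is true, so ~(([]s -> <>p) | p) is false.
    At s0: []s -> <>p is true, p is false, so ([]s -> <>p) | p is true.
      At s0: []s is false, <>p is false, so []s -> <>p is true.

No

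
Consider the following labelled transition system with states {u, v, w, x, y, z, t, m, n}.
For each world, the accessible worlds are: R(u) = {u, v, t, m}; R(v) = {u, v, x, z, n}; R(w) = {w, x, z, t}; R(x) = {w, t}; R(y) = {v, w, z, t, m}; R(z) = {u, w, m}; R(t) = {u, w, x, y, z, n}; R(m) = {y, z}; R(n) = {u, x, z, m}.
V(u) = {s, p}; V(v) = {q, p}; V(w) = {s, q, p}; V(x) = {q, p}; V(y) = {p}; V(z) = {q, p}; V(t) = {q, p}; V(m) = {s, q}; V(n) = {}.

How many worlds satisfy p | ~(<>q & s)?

Let φ = p | ~(<>q & s). Evaluate φ at each world:
  u (successors {u, v, t, m}): φ is true.
  v (successors {u, v, x, z, n}): φ is true.
  w (successors {w, x, z, t}): φ is true.
  x (successors {w, t}): φ is true.
  y (successors {v, w, z, t, m}): φ is true.
  z (successors {u, w, m}): φ is true.
  t (successors {u, w, x, y, z, n}): φ is true.
  m (successors {y, z}): φ is false.
  n (successors {u, x, z, m}): φ is true.
For instance, at v:
  At v: p is true, ~(<>q & s) is true, so p | ~(<>q & s) is true.
    At v: <>q & s is false, so ~(<>q & s) is true.
      At v: <>q is true, s is false, so <>q & s is false.
Satisfying worlds: {u, v, w, x, y, z, t, n}

8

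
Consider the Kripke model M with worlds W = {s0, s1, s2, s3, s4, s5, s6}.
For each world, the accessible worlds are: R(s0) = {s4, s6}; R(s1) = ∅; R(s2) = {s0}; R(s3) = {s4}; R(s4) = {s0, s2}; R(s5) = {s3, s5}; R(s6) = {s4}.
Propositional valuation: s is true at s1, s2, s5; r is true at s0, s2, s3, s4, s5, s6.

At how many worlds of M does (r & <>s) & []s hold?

0

Recall that []ψ holds at a world iff ψ holds at every accessible world, and <>ψ holds iff ψ holds at some accessible world.
Let φ = (r & <>s) & []s. Evaluate φ at each world:
  s0 (successors {s4, s6}): φ is false.
  s1 (successors ∅): φ is false.
  s2 (successors {s0}): φ is false.
  s3 (successors {s4}): φ is false.
  s4 (successors {s0, s2}): φ is false.
  s5 (successors {s3, s5}): φ is false.
  s6 (successors {s4}): φ is false.
For instance, at s0:
  At s0: r & <>s is false, []s is false, so (r & <>s) & []s is false.
    At s0: r is true, <>s is false, so r & <>s is false.
      At s0: <>s requires s at some successor in {s4, s6}.
        At s4: s is false.
        At s6: s is false.
      So <>s is false at s0.
    At s0: []s requires s at every successor {s4, s6}.
      s fails at s4, so []s is false at s0.
Satisfying worlds: none.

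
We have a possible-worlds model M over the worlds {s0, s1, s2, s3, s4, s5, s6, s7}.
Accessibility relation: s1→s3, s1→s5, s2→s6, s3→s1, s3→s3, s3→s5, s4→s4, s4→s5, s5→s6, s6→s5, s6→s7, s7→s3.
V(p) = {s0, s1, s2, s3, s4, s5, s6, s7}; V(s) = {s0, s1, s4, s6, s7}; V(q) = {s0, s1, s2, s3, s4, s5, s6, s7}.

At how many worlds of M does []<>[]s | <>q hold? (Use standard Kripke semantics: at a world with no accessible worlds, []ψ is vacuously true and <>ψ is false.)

8

Let φ = []<>[]s | <>q. Evaluate φ at each world:
  s0 (successors ∅): φ is true.
  s1 (successors {s3, s5}): φ is true.
  s2 (successors {s6}): φ is true.
  s3 (successors {s1, s3, s5}): φ is true.
  s4 (successors {s4, s5}): φ is true.
  s5 (successors {s6}): φ is true.
  s6 (successors {s5, s7}): φ is true.
  s7 (successors {s3}): φ is true.
For instance, at s2:
  At s2: []<>[]s is true, <>q is true, so []<>[]s | <>q is true.
    At s2: []<>[]s requires <>[]s at every successor {s6}.
      At s6: <>[]s is true.
    So []<>[]s is true at s2.
    At s2: <>q requires q at some successor in {s6}.
      q holds at s6, so <>q is true at s2.
Satisfying worlds: {s0, s1, s2, s3, s4, s5, s6, s7}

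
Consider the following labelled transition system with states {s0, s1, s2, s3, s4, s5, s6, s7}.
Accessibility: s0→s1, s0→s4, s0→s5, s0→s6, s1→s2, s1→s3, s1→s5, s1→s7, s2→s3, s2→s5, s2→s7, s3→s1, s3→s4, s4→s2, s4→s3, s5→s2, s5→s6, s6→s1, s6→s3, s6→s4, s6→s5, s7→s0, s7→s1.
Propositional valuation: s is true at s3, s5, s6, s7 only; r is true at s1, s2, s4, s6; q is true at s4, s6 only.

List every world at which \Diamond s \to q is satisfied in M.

s3, s4, s6, s7

Let φ = \Diamond s \to q. Evaluate φ at each world:
  s0 (successors {s1, s4, s5, s6}): φ is false.
  s1 (successors {s2, s3, s5, s7}): φ is false.
  s2 (successors {s3, s5, s7}): φ is false.
  s3 (successors {s1, s4}): φ is true.
  s4 (successors {s2, s3}): φ is true.
  s5 (successors {s2, s6}): φ is false.
  s6 (successors {s1, s3, s4, s5}): φ is true.
  s7 (successors {s0, s1}): φ is true.
For instance, at s5:
  At s5: \Diamond s is true, q is false, so \Diamond s \to q is false.
    At s5: \Diamond s requires s at some successor in {s2, s6}.
      s holds at s6, so \Diamond s is true at s5.
Satisfying worlds: {s3, s4, s6, s7}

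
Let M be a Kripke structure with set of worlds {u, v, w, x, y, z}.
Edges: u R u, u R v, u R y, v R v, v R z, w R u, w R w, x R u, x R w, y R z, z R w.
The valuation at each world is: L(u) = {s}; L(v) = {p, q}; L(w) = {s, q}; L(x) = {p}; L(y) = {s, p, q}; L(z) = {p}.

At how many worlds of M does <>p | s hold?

4

Let φ = <>p | s. Evaluate φ at each world:
  u (successors {u, v, y}): φ is true.
  v (successors {v, z}): φ is true.
  w (successors {u, w}): φ is true.
  x (successors {u, w}): φ is false.
  y (successors {z}): φ is true.
  z (successors {w}): φ is false.
For instance, at w:
  At w: <>p is false, s is true, so <>p | s is true.
    At w: <>p requires p at some successor in {u, w}.
      At u: p is false.
      At w: p is false.
    So <>p is false at w.
Satisfying worlds: {u, v, w, y}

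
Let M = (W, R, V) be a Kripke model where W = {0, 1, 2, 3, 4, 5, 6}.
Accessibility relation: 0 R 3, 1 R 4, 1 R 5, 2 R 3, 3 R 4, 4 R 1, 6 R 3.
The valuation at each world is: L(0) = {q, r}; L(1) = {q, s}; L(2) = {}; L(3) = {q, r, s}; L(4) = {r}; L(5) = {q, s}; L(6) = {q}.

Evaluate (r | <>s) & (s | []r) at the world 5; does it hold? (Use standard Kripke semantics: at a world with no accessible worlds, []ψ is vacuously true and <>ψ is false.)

No

Recall that []ψ holds at a world iff ψ holds at every accessible world, and <>ψ holds iff ψ holds at some accessible world.
At 5: r | <>s is false, s | []r is true, so (r | <>s) & (s | []r) is false.
  At 5: r is false, <>s is false, so r | <>s is false.
    At 5: no accessible worlds, so <>s is false.
  At 5: s is true, []r is true, so s | []r is true.
    At 5: no accessible worlds, so []r holds vacuously.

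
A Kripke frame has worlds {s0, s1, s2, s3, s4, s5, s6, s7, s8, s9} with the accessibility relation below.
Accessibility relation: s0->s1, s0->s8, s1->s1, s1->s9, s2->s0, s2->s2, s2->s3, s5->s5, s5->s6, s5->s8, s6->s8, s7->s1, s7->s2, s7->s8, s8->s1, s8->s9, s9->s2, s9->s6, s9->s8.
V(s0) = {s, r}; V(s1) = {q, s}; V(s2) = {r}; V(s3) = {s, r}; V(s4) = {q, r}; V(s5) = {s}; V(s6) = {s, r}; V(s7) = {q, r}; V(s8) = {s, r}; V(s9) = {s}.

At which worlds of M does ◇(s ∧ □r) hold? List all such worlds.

Let φ = ◇(s ∧ □r). Evaluate φ at each world:
  s0 (successors {s1, s8}): φ is false.
  s1 (successors {s1, s9}): φ is true.
  s2 (successors {s0, s2, s3}): φ is true.
  s3 (successors ∅): φ is false.
  s4 (successors ∅): φ is false.
  s5 (successors {s5, s6, s8}): φ is true.
  s6 (successors {s8}): φ is false.
  s7 (successors {s1, s2, s8}): φ is false.
  s8 (successors {s1, s9}): φ is true.
  s9 (successors {s2, s6, s8}): φ is true.
For instance, at s0:
  At s0: ◇(s ∧ □r) requires s ∧ □r at some successor in {s1, s8}.
    At s1: s ∧ □r is false.
    At s8: s ∧ □r is false.
  So ◇(s ∧ □r) is false at s0.
Satisfying worlds: {s1, s2, s5, s8, s9}

s1, s2, s5, s8, s9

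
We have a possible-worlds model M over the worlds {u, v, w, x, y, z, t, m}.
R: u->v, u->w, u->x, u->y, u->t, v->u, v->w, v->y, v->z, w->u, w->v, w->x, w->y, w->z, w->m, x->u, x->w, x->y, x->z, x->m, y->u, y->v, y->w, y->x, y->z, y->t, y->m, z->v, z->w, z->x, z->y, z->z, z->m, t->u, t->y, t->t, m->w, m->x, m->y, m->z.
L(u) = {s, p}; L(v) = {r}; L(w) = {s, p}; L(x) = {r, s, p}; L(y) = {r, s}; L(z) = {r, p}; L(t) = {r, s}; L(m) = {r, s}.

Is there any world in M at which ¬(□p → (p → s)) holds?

No

Let φ = ¬(□p → (p → s)). Evaluate φ at each world:
  u (successors {v, w, x, y, t}): φ is false.
  v (successors {u, w, y, z}): φ is false.
  w (successors {u, v, x, y, z, m}): φ is false.
  x (successors {u, w, y, z, m}): φ is false.
  y (successors {u, v, w, x, z, t, m}): φ is false.
  z (successors {v, w, x, y, z, m}): φ is false.
  t (successors {u, y, t}): φ is false.
  m (successors {w, x, y, z}): φ is false.
For instance, at y:
  At y: □p → (p → s) is true, so ¬(□p → (p → s)) is false.
    At y: □p is false, p → s is true, so □p → (p → s) is true.
      At y: □p requires p at every successor {u, v, w, x, z, t, m}.
        p fails at v, so □p is false at y.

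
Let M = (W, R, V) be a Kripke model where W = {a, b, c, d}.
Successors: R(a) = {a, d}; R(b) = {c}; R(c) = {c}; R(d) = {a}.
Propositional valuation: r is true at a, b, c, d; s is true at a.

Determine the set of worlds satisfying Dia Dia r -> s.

a

Let φ = Dia Dia r -> s. Evaluate φ at each world:
  a (successors {a, d}): φ is true.
  b (successors {c}): φ is false.
  c (successors {c}): φ is false.
  d (successors {a}): φ is false.
For instance, at b:
  At b: Dia Dia r is true, s is false, so Dia Dia r -> s is false.
    At b: Dia Dia r requires Dia r at some successor in {c}.
      Dia r holds at c, so Dia Dia r is true at b.
Satisfying worlds: {a}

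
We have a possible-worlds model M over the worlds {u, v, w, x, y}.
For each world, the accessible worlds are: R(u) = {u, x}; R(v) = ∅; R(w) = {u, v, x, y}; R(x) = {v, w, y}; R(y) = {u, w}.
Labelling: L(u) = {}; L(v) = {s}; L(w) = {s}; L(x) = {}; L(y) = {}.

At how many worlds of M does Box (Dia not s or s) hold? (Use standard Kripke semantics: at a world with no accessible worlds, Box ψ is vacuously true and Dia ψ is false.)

5

Let φ = Box (Dia not s or s). Evaluate φ at each world:
  u (successors {u, x}): φ is true.
  v (successors ∅): φ is true.
  w (successors {u, v, x, y}): φ is true.
  x (successors {v, w, y}): φ is true.
  y (successors {u, w}): φ is true.
For instance, at y:
  At y: Box (Dia not s or s) requires Dia not s or s at every successor {u, w}.
      At u: Dia not s is true, s is false, so Dia not s or s is true.
      At w: Dia not s is true, s is true, so Dia not s or s is true.
  So Box (Dia not s or s) is true at y.
Satisfying worlds: {u, v, w, x, y}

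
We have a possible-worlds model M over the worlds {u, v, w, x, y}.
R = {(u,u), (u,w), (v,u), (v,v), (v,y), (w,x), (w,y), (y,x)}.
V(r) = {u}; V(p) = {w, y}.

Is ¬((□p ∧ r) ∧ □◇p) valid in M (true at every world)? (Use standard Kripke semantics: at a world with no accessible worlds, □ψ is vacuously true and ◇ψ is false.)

Yes

Let φ = ¬((□p ∧ r) ∧ □◇p). Evaluate φ at each world:
  u (successors {u, w}): φ is true.
  v (successors {u, v, y}): φ is true.
  w (successors {x, y}): φ is true.
  x (successors ∅): φ is true.
  y (successors {x}): φ is true.
For instance, at u:
  At u: (□p ∧ r) ∧ □◇p is false, so ¬((□p ∧ r) ∧ □◇p) is true.
    At u: □p ∧ r is false, □◇p is true, so (□p ∧ r) ∧ □◇p is false.
      At u: □p is false, r is true, so □p ∧ r is false.
      At u: □◇p requires ◇p at every successor {u, w}.
        At u: ◇p is true.
        At w: ◇p is true.
      So □◇p is true at u.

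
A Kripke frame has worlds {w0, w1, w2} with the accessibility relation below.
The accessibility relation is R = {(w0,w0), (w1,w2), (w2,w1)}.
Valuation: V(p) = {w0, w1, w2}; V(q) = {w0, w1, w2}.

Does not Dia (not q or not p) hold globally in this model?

Yes

Recall that Dia ψ holds at a world iff ψ holds at some accessible world.
Let φ = not Dia (not q or not p). Evaluate φ at each world:
  w0 (successors {w0}): φ is true.
  w1 (successors {w2}): φ is true.
  w2 (successors {w1}): φ is true.
For instance, at w2:
  At w2: Dia (not q or not p) is false, so not Dia (not q or not p) is true.
    At w2: Dia (not q or not p) requires not q or not p at some successor in {w1}.
      At w1: not q or not p is false.
    So Dia (not q or not p) is false at w2.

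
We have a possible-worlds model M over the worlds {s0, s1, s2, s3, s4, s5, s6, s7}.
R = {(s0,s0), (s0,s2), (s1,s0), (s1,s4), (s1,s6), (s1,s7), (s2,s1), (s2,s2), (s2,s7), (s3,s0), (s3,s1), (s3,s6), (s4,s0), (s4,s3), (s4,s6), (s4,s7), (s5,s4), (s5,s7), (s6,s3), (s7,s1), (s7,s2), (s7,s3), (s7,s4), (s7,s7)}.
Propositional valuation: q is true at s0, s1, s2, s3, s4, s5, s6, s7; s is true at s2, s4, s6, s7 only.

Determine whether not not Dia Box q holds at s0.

Yes

At s0: not Dia Box q is false, so not not Dia Box q is true.
  At s0: Dia Box q is true, so not Dia Box q is false.
    At s0: Dia Box q requires Box q at some successor in {s0, s2}.
      Box q holds at s0, so Dia Box q is true at s0.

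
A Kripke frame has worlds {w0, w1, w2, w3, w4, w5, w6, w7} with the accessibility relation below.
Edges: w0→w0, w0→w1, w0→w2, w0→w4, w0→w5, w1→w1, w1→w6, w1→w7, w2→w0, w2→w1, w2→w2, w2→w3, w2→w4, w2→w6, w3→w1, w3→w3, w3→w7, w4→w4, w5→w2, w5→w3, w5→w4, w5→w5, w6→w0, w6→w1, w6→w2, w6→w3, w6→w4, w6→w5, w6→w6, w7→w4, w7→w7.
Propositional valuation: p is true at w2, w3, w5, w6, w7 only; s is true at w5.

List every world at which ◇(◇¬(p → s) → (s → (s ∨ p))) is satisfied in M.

w0, w1, w2, w3, w4, w5, w6, w7

Let φ = ◇(◇¬(p → s) → (s → (s ∨ p))). Evaluate φ at each world:
  w0 (successors {w0, w1, w2, w4, w5}): φ is true.
  w1 (successors {w1, w6, w7}): φ is true.
  w2 (successors {w0, w1, w2, w3, w4, w6}): φ is true.
  w3 (successors {w1, w3, w7}): φ is true.
  w4 (successors {w4}): φ is true.
  w5 (successors {w2, w3, w4, w5}): φ is true.
  w6 (successors {w0, w1, w2, w3, w4, w5, w6}): φ is true.
  w7 (successors {w4, w7}): φ is true.
For instance, at w4:
  At w4: ◇(◇¬(p → s) → (s → (s ∨ p))) requires ◇¬(p → s) → (s → (s ∨ p)) at some successor in {w4}.
    ◇¬(p → s) → (s → (s ∨ p)) holds at w4, so ◇(◇¬(p → s) → (s → (s ∨ p))) is true at w4.
      At w4: ◇¬(p → s) is false, s → (s ∨ p) is true, so ◇¬(p → s) → (s → (s ∨ p)) is true.
Satisfying worlds: {w0, w1, w2, w3, w4, w5, w6, w7}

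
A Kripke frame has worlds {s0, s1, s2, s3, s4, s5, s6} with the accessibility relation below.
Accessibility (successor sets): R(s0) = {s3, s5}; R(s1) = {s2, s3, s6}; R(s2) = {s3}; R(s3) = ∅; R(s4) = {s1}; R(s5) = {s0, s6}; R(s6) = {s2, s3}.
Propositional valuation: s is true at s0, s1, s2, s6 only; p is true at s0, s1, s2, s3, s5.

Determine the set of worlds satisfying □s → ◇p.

Recall that □ψ holds at a world iff ψ holds at every accessible world, and ◇ψ holds iff ψ holds at some accessible world.
Let φ = □s → ◇p. Evaluate φ at each world:
  s0 (successors {s3, s5}): φ is true.
  s1 (successors {s2, s3, s6}): φ is true.
  s2 (successors {s3}): φ is true.
  s3 (successors ∅): φ is false.
  s4 (successors {s1}): φ is true.
  s5 (successors {s0, s6}): φ is true.
  s6 (successors {s2, s3}): φ is true.
For instance, at s0:
  At s0: □s is false, ◇p is true, so □s → ◇p is true.
    At s0: □s requires s at every successor {s3, s5}.
      s fails at s3, so □s is false at s0.
    At s0: ◇p requires p at some successor in {s3, s5}.
      p holds at s3, so ◇p is true at s0.
Satisfying worlds: {s0, s1, s2, s4, s5, s6}

s0, s1, s2, s4, s5, s6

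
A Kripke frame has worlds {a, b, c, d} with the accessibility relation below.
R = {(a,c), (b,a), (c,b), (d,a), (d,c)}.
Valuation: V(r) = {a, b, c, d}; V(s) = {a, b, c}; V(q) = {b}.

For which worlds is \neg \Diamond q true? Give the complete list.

a, b, d

Let φ = \neg \Diamond q. Evaluate φ at each world:
  a (successors {c}): φ is true.
  b (successors {a}): φ is true.
  c (successors {b}): φ is false.
  d (successors {a, c}): φ is true.
For instance, at d:
  At d: \Diamond q is false, so \neg \Diamond q is true.
    At d: \Diamond q requires q at some successor in {a, c}.
      At a: q is false.
      At c: q is false.
    So \Diamond q is false at d.
Satisfying worlds: {a, b, d}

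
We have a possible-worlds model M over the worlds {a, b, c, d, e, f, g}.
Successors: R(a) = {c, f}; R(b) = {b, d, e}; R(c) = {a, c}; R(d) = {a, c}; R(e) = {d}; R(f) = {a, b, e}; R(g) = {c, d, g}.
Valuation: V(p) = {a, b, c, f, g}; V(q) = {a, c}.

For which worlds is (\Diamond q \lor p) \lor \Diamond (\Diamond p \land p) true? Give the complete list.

Recall that \Diamond ψ holds at a world iff ψ holds at some accessible world.
Let φ = (\Diamond q \lor p) \lor \Diamond (\Diamond p \land p). Evaluate φ at each world:
  a (successors {c, f}): φ is true.
  b (successors {b, d, e}): φ is true.
  c (successors {a, c}): φ is true.
  d (successors {a, c}): φ is true.
  e (successors {d}): φ is false.
  f (successors {a, b, e}): φ is true.
  g (successors {c, d, g}): φ is true.
For instance, at b:
  At b: \Diamond q \lor p is true, \Diamond (\Diamond p \land p) is true, so (\Diamond q \lor p) \lor \Diamond (\Diamond p \land p) is true.
    At b: \Diamond q is false, p is true, so \Diamond q \lor p is true.
      At b: \Diamond q requires q at some successor in {b, d, e}.
        At b: q is false.
        At d: q is false.
        At e: q is false.
      So \Diamond q is false at b.
    At b: \Diamond (\Diamond p \land p) requires \Diamond p \land p at some successor in {b, d, e}.
      \Diamond p \land p holds at b, so \Diamond (\Diamond p \land p) is true at b.
Satisfying worlds: {a, b, c, d, f, g}

a, b, c, d, f, g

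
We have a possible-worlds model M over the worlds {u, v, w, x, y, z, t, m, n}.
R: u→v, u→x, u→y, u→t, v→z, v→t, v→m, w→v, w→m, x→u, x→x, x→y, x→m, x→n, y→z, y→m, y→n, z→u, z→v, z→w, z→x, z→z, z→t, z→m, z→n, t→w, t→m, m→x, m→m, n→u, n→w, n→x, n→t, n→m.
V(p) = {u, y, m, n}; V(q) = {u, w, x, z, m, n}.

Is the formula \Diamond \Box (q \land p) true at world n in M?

At n: \Diamond \Box (q \land p) requires \Box (q \land p) at some successor in {u, w, x, t, m}.
  At u: \Box (q \land p) is false.
  At w: \Box (q \land p) is false.
  At x: \Box (q \land p) is false.
  At t: \Box (q \land p) is false.
  At m: \Box (q \land p) is false.
So \Diamond \Box (q \land p) is false at n.

No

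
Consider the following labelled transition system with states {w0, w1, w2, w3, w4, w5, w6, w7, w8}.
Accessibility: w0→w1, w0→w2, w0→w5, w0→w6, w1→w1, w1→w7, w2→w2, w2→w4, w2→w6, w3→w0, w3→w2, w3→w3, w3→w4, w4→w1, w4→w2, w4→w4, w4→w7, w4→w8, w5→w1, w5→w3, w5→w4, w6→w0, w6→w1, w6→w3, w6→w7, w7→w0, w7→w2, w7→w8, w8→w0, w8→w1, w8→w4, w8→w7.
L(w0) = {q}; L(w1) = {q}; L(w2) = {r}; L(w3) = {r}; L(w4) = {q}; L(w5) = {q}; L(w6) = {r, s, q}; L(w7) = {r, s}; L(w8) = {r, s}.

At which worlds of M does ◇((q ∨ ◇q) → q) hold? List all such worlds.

Let φ = ◇((q ∨ ◇q) → q). Evaluate φ at each world:
  w0 (successors {w1, w2, w5, w6}): φ is true.
  w1 (successors {w1, w7}): φ is true.
  w2 (successors {w2, w4, w6}): φ is true.
  w3 (successors {w0, w2, w3, w4}): φ is true.
  w4 (successors {w1, w2, w4, w7, w8}): φ is true.
  w5 (successors {w1, w3, w4}): φ is true.
  w6 (successors {w0, w1, w3, w7}): φ is true.
  w7 (successors {w0, w2, w8}): φ is true.
  w8 (successors {w0, w1, w4, w7}): φ is true.
For instance, at w7:
  At w7: ◇((q ∨ ◇q) → q) requires (q ∨ ◇q) → q at some successor in {w0, w2, w8}.
    (q ∨ ◇q) → q holds at w0, so ◇((q ∨ ◇q) → q) is true at w7.
      At w0: q ∨ ◇q is true, q is true, so (q ∨ ◇q) → q is true.
Satisfying worlds: {w0, w1, w2, w3, w4, w5, w6, w7, w8}

w0, w1, w2, w3, w4, w5, w6, w7, w8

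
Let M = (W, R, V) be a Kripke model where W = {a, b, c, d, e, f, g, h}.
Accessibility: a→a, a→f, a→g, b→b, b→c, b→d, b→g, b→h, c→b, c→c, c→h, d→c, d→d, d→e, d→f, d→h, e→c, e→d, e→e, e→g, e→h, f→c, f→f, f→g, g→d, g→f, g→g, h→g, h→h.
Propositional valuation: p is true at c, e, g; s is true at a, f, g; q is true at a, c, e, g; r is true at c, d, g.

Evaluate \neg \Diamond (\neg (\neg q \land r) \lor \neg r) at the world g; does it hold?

At g: \Diamond (\neg (\neg q \land r) \lor \neg r) is true, so \neg \Diamond (\neg (\neg q \land r) \lor \neg r) is false.
  At g: \Diamond (\neg (\neg q \land r) \lor \neg r) requires \neg (\neg q \land r) \lor \neg r at some successor in {d, f, g}.
    \neg (\neg q \land r) \lor \neg r holds at f, so \Diamond (\neg (\neg q \land r) \lor \neg r) is true at g.

No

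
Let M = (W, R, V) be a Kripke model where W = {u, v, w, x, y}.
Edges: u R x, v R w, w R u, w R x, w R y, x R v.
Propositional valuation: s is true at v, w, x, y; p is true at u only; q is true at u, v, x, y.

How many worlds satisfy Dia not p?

4

Let φ = Dia not p. Evaluate φ at each world:
  u (successors {x}): φ is true.
  v (successors {w}): φ is true.
  w (successors {u, x, y}): φ is true.
  x (successors {v}): φ is true.
  y (successors ∅): φ is false.
For instance, at v:
  At v: Dia not p requires not p at some successor in {w}.
    not p holds at w, so Dia not p is true at v.
Satisfying worlds: {u, v, w, x}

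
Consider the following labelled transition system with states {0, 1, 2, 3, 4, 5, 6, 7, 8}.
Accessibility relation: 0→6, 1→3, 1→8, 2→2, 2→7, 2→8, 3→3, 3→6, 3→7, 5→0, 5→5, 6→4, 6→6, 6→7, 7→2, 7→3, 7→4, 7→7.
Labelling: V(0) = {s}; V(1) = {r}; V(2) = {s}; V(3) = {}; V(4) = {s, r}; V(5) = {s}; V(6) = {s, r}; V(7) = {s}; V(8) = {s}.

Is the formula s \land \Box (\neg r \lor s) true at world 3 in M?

At 3: s is false, \Box (\neg r \lor s) is true, so s \land \Box (\neg r \lor s) is false.
  At 3: \Box (\neg r \lor s) requires \neg r \lor s at every successor {3, 6, 7}.
    At 3: \neg r \lor s is true.
    At 6: \neg r \lor s is true.
    At 7: \neg r \lor s is true.
  So \Box (\neg r \lor s) is true at 3.

No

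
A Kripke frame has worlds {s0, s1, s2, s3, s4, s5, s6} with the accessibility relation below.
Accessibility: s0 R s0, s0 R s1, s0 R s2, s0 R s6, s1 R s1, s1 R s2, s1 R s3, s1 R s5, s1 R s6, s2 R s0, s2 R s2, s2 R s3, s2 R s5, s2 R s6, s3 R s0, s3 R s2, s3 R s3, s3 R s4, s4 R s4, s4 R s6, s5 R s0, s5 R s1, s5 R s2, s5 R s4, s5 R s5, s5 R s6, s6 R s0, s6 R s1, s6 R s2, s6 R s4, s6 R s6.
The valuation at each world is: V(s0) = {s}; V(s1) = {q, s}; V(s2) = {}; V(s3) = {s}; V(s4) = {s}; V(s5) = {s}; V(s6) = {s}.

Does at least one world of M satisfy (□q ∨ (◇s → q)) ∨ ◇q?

Yes

Let φ = (□q ∨ (◇s → q)) ∨ ◇q. Evaluate φ at each world:
  s0 (successors {s0, s1, s2, s6}): φ is true.
  s1 (successors {s1, s2, s3, s5, s6}): φ is true.
  s2 (successors {s0, s2, s3, s5, s6}): φ is false.
  s3 (successors {s0, s2, s3, s4}): φ is false.
  s4 (successors {s4, s6}): φ is false.
  s5 (successors {s0, s1, s2, s4, s5, s6}): φ is true.
  s6 (successors {s0, s1, s2, s4, s6}): φ is true.
Detail at s0 (witness):
  At s0: □q ∨ (◇s → q) is false, ◇q is true, so (□q ∨ (◇s → q)) ∨ ◇q is true.
    At s0: □q is false, ◇s → q is false, so □q ∨ (◇s → q) is false.
      At s0: □q requires q at every successor {s0, s1, s2, s6}.
        q fails at s0, so □q is false at s0.
      At s0: ◇s is true, q is false, so ◇s → q is false.
    At s0: ◇q requires q at some successor in {s0, s1, s2, s6}.
      q holds at s1, so ◇q is true at s0.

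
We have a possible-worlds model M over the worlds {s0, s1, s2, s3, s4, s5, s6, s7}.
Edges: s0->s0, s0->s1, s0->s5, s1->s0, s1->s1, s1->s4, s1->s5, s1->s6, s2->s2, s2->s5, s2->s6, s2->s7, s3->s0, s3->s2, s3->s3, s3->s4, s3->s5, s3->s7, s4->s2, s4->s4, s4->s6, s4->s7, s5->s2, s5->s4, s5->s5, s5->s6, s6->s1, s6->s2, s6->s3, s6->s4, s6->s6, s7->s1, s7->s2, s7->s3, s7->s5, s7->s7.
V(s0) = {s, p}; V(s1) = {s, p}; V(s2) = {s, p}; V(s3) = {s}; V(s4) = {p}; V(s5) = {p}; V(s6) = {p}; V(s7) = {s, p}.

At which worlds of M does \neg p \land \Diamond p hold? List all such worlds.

Let φ = \neg p \land \Diamond p. Evaluate φ at each world:
  s0 (successors {s0, s1, s5}): φ is false.
  s1 (successors {s0, s1, s4, s5, s6}): φ is false.
  s2 (successors {s2, s5, s6, s7}): φ is false.
  s3 (successors {s0, s2, s3, s4, s5, s7}): φ is true.
  s4 (successors {s2, s4, s6, s7}): φ is false.
  s5 (successors {s2, s4, s5, s6}): φ is false.
  s6 (successors {s1, s2, s3, s4, s6}): φ is false.
  s7 (successors {s1, s2, s3, s5, s7}): φ is false.
For instance, at s0:
  At s0: \neg p is false, \Diamond p is true, so \neg p \land \Diamond p is false.
    At s0: \Diamond p requires p at some successor in {s0, s1, s5}.
      p holds at s0, so \Diamond p is true at s0.
Satisfying worlds: {s3}

s3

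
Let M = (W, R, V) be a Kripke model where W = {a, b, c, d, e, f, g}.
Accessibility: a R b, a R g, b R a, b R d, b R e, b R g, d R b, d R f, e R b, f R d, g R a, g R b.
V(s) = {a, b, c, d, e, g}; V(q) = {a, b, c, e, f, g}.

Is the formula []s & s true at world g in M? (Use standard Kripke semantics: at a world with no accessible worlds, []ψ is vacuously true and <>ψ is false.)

At g: []s is true, s is true, so []s & s is true.
  At g: []s requires s at every successor {a, b}.
    At a: s is true.
    At b: s is true.
  So []s is true at g.

Yes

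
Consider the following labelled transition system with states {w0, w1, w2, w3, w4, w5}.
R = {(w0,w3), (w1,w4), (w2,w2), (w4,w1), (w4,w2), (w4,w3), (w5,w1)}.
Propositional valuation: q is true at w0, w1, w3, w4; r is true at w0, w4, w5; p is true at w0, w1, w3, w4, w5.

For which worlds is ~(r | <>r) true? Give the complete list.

Let φ = ~(r | <>r). Evaluate φ at each world:
  w0 (successors {w3}): φ is false.
  w1 (successors {w4}): φ is false.
  w2 (successors {w2}): φ is true.
  w3 (successors ∅): φ is true.
  w4 (successors {w1, w2, w3}): φ is false.
  w5 (successors {w1}): φ is false.
For instance, at w5:
  At w5: r | <>r is true, so ~(r | <>r) is false.
    At w5: r is true, <>r is false, so r | <>r is true.
      At w5: <>r requires r at some successor in {w1}.
        At w1: r is false.
      So <>r is false at w5.
Satisfying worlds: {w2, w3}

w2, w3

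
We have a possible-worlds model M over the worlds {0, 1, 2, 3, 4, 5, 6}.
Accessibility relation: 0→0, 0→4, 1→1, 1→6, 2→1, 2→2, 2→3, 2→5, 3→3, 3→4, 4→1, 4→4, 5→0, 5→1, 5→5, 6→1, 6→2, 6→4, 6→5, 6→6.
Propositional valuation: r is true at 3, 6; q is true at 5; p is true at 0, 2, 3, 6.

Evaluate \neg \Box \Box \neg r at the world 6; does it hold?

Recall that \Box ψ holds at a world iff ψ holds at every accessible world, and \Diamond ψ holds iff ψ holds at some accessible world.
At 6: \Box \Box \neg r is false, so \neg \Box \Box \neg r is true.
  At 6: \Box \Box \neg r requires \Box \neg r at every successor {1, 2, 4, 5, 6}.
    \Box \neg r fails at 1, so \Box \Box \neg r is false at 6.
      At 1: \Box \neg r requires \neg r at every successor {1, 6}.
        \neg r fails at 6, so \Box \neg r is false at 1.

Yes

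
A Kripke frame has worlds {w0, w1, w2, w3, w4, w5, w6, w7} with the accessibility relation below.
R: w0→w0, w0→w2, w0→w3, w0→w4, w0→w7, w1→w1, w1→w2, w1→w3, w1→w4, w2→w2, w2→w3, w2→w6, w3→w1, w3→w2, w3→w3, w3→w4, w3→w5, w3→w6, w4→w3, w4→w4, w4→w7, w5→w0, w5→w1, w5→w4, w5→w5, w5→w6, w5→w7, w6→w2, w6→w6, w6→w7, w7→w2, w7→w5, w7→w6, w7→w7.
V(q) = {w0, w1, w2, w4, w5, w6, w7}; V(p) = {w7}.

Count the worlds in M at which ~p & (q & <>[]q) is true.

5

Let φ = ~p & (q & <>[]q). Evaluate φ at each world:
  w0 (successors {w0, w2, w3, w4, w7}): φ is true.
  w1 (successors {w1, w2, w3, w4}): φ is false.
  w2 (successors {w2, w3, w6}): φ is true.
  w3 (successors {w1, w2, w3, w4, w5, w6}): φ is false.
  w4 (successors {w3, w4, w7}): φ is true.
  w5 (successors {w0, w1, w4, w5, w6, w7}): φ is true.
  w6 (successors {w2, w6, w7}): φ is true.
  w7 (successors {w2, w5, w6, w7}): φ is false.
For instance, at w6:
  At w6: ~p is true, q & <>[]q is true, so ~p & (q & <>[]q) is true.
    At w6: q is true, <>[]q is true, so q & <>[]q is true.
      At w6: <>[]q requires []q at some successor in {w2, w6, w7}.
        []q holds at w6, so <>[]q is true at w6.
Satisfying worlds: {w0, w2, w4, w5, w6}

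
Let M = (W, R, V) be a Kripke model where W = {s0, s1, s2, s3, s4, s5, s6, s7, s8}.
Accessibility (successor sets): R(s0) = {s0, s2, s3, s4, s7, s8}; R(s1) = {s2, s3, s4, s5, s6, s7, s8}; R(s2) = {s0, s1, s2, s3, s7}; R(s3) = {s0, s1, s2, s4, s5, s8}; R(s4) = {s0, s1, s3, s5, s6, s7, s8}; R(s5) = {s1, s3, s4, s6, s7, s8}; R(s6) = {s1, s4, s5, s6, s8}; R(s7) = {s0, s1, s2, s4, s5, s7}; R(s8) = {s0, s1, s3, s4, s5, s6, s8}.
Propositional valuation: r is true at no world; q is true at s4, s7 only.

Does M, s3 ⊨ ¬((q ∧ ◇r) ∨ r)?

Yes

At s3: (q ∧ ◇r) ∨ r is false, so ¬((q ∧ ◇r) ∨ r) is true.
  At s3: q ∧ ◇r is false, r is false, so (q ∧ ◇r) ∨ r is false.
    At s3: q is false, ◇r is false, so q ∧ ◇r is false.
      At s3: ◇r requires r at some successor in {s0, s1, s2, s4, s5, s8}.
        At s0: r is false.
        At s1: r is false.
        At s2: r is false.
        At s4: r is false.
        At s5: r is false.
        At s8: r is false.
      So ◇r is false at s3.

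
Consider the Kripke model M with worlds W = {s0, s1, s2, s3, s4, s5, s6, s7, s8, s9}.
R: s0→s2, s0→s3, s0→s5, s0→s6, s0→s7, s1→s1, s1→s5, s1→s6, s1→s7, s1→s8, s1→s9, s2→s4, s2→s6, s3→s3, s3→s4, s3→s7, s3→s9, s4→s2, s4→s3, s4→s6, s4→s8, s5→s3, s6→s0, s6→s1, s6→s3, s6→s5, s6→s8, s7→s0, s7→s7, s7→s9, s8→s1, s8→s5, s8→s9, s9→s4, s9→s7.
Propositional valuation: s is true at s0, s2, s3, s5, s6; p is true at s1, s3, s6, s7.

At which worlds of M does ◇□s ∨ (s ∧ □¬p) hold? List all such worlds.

Let φ = ◇□s ∨ (s ∧ □¬p). Evaluate φ at each world:
  s0 (successors {s2, s3, s5, s6, s7}): φ is true.
  s1 (successors {s1, s5, s6, s7, s8, s9}): φ is true.
  s2 (successors {s4, s6}): φ is false.
  s3 (successors {s3, s4, s7, s9}): φ is false.
  s4 (successors {s2, s3, s6, s8}): φ is false.
  s5 (successors {s3}): φ is false.
  s6 (successors {s0, s1, s3, s5, s8}): φ is true.
  s7 (successors {s0, s7, s9}): φ is false.
  s8 (successors {s1, s5, s9}): φ is true.
  s9 (successors {s4, s7}): φ is false.
For instance, at s1:
  At s1: ◇□s is true, s ∧ □¬p is false, so ◇□s ∨ (s ∧ □¬p) is true.
    At s1: ◇□s requires □s at some successor in {s1, s5, s6, s7, s8, s9}.
      □s holds at s5, so ◇□s is true at s1.
    At s1: s is false, □¬p is false, so s ∧ □¬p is false.
      At s1: □¬p requires ¬p at every successor {s1, s5, s6, s7, s8, s9}.
        ¬p fails at s1, so □¬p is false at s1.
Satisfying worlds: {s0, s1, s6, s8}

s0, s1, s6, s8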